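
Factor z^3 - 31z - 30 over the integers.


Try integer roots (divisors of -30). z=-5: p(-5)=0.
Divide out (z + 5): quotient is z^2 - 5z - 6.
Factor the quadratic: (z - 6)(z + 1)
Result: (z + 5)(z - 6)(z + 1)


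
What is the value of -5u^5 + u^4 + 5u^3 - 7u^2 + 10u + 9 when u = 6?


Using direct substitution:
  -5 * (6)^5 = -38880
  1 * (6)^4 = 1296
  5 * (6)^3 = 1080
  -7 * (6)^2 = -252
  10 * (6)^1 = 60
  constant: 9
Sum = -38880 + 1296 + 1080 - 252 + 60 + 9 = -36687


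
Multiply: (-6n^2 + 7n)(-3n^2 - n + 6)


Distribute each term of the first polynomial:
  (-6n^2)(-3n^2 - n + 6) = 18n^4 + 6n^3 - 36n^2
  (7n)(-3n^2 - n + 6) = -21n^3 - 7n^2 + 42n
Sum: 18n^4 - 15n^3 - 43n^2 + 42n


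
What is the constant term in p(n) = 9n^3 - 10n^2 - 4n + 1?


Read off the constant term: 1


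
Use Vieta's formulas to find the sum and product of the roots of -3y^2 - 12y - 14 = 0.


For ay^2+by+c=0: sum = -b/a, product = c/a.
a=-3, b=-12, c=-14
Sum = -(-12)/-3 = -4
Product = (-14)/-3 = 14/3


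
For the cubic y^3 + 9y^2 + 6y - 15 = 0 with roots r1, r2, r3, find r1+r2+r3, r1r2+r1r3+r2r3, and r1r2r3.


Monic cubic y^3+by^2+cy+d=0: sum=-b, pairwise sum=c, product=-d.
b=9, c=6, d=-15
r1+r2+r3 = -9
r1r2+r1r3+r2r3 = 6
r1r2r3 = 15


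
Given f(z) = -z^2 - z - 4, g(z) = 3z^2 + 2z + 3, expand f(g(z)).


Substitute g(z) into f:
f(g(z)) = -1*(3z^2 + 2z + 3)^2 + (-1)*(3z^2 + 2z + 3) + (-4)
(3z^2 + 2z + 3)^2 = 9z^4 + 12z^3 + 22z^2 + 12z + 9
Expand and combine: -9z^4 - 12z^3 - 25z^2 - 14z - 16


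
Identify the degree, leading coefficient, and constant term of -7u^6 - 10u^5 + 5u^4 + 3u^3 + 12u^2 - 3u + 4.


Highest power of u is 6, with coefficient -7. Constant term is 4.
Degree = 6, leading coefficient = -7, constant term = 4


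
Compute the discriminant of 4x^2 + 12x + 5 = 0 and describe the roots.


D = b^2 - 4ac = (12)^2 - 4(4)(5) = 144 - 80 = 64
Since D > 0: two distinct rational roots


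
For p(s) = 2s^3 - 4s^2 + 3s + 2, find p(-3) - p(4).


p(-3) = -97
p(4) = 78
p(-3) - p(4) = -97 - 78 = -175


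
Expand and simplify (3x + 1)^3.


Expand (3x + 1)^3 by repeated multiplication:
  (3x + 1)^2 = 9x^2 + 6x + 1
= 27x^3 + 27x^2 + 9x + 1


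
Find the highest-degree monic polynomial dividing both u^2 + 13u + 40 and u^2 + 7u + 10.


Factor each:
  u^2 + 13u + 40 = (u + 5)(u + 8)
  u^2 + 7u + 10 = (u + 5)(u + 2)
Common monic factor: u + 5


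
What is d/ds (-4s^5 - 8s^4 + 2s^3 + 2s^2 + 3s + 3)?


Apply the power rule term by term:
  d/ds(-4s^5) = -20s^4
  d/ds(-8s^4) = -32s^3
  d/ds(2s^3) = 6s^2
  d/ds(2s^2) = 4s
  d/ds(3s) = 3
  d/ds(3) = 0
p'(s) = -20s^4 - 32s^3 + 6s^2 + 4s + 3


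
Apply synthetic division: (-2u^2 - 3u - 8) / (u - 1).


Synthetic division with c = 1. Coefficients: -2, -3, -8
Bring down -2.
  -2 * 1 = -2; -2 - 3 = -5
  -5 * 1 = -5; -5 - 8 = -13
Quotient: -2u - 5, Remainder: -13


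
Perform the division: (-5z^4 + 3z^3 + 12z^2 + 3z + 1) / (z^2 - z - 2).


(-5z^4 + 3z^3 + 12z^2 + 3z + 1) / (z^2 - z - 2)
Step 1: -5z^2 * (z^2 - z - 2) = -5z^4 + 5z^3 + 10z^2; subtract.
Step 2: -2z * (z^2 - z - 2) = -2z^3 + 2z^2 + 4z; subtract.
Step 3: 0 * (z^2 - z - 2) = 0; subtract.
Quotient: -5z^2 - 2z, Remainder: -z + 1


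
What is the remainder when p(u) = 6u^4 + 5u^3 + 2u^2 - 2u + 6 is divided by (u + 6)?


By the Remainder Theorem, the remainder equals p(-6):
  6*(-6)^4 = 7776
  5*(-6)^3 = -1080
  2*(-6)^2 = 72
  -2*(-6)^1 = 12
  constant: 6
Sum: 7776 - 1080 + 72 + 12 + 6 = 6786


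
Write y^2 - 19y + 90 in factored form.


Roots satisfy r1 + r2 = -b/a = 19 and r1*r2 = c/a = 90.
So r1 = 9, r2 = 10.
y^2 - 19y + 90 = (y - r1)(y - r2) = (y - 9)(y - 10)


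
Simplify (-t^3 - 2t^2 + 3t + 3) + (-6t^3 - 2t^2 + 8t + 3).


Align terms by degree and add:
  -t^3 - 2t^2 + 3t + 3
  -6t^3 - 2t^2 + 8t + 3
= -7t^3 - 4t^2 + 11t + 6


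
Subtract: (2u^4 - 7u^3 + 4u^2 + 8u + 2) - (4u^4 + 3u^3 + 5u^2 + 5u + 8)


Distribute the minus sign:
  (2u^4 - 7u^3 + 4u^2 + 8u + 2)
- (4u^4 + 3u^3 + 5u^2 + 5u + 8)
Negate second polynomial: -4u^4 - 3u^3 - 5u^2 - 5u - 8
Add: -2u^4 - 10u^3 - u^2 + 3u - 6


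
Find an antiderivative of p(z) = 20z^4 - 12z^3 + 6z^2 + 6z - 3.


Reverse power rule on each term:
  ∫ 20z^4 dz = 4z^5
  ∫ -12z^3 dz = -3z^4
  ∫ 6z^2 dz = 2z^3
  ∫ 6z dz = 3z^2
  ∫ -3 dz = -3z
F(z) = 4z^5 - 3z^4 + 2z^3 + 3z^2 - 3z + C


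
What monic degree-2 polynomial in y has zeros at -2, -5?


p(y) = (y + 2)(y + 5)
Expand: y^2 + 7y + 10


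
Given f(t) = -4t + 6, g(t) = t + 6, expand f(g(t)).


Substitute g(t) into f:
f(g(t)) = -4*(t + 6) + 6
Expand and combine: -4t - 18


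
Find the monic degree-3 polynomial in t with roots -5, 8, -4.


p(t) = (t + 5)(t - 8)(t + 4)
Expand: t^3 + t^2 - 52t - 160


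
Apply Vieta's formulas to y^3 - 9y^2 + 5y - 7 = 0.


Monic cubic y^3+by^2+cy+d=0: sum=-b, pairwise sum=c, product=-d.
b=-9, c=5, d=-7
r1+r2+r3 = 9
r1r2+r1r3+r2r3 = 5
r1r2r3 = 7


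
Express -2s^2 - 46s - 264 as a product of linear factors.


Roots satisfy r1 + r2 = -b/a = -23 and r1*r2 = c/a = 132.
So r1 = -11, r2 = -12.
-2s^2 - 46s - 264 = -2(s - r1)(s - r2) = -2(s + 11)(s + 12)


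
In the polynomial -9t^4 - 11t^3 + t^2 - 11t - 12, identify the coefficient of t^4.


Read off the coefficient of t^4: -9


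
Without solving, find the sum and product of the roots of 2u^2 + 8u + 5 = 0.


For au^2+bu+c=0: sum = -b/a, product = c/a.
a=2, b=8, c=5
Sum = -(8)/2 = -4
Product = (5)/2 = 5/2


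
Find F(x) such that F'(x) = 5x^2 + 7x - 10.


Reverse power rule on each term:
  ∫ 5x^2 dx = (5/3)x^3
  ∫ 7x dx = (7/2)x^2
  ∫ -10 dx = -10x
F(x) = (5/3)x^3 + (7/2)x^2 - 10x + C


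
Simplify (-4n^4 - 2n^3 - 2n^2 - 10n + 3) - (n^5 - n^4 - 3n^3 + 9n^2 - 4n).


Distribute the minus sign:
  (-4n^4 - 2n^3 - 2n^2 - 10n + 3)
- (n^5 - n^4 - 3n^3 + 9n^2 - 4n)
Negate second polynomial: -n^5 + n^4 + 3n^3 - 9n^2 + 4n
Add: -n^5 - 3n^4 + n^3 - 11n^2 - 6n + 3


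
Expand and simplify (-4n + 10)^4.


Expand (-4n + 10)^4 by repeated multiplication:
  (-4n + 10)^2 = 16n^2 - 80n + 100
  (-4n + 10)^3 = -64n^3 + 480n^2 - 1200n + 1000
= 256n^4 - 2560n^3 + 9600n^2 - 16000n + 10000


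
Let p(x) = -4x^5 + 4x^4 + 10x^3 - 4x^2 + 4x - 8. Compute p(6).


Using direct substitution:
  -4 * (6)^5 = -31104
  4 * (6)^4 = 5184
  10 * (6)^3 = 2160
  -4 * (6)^2 = -144
  4 * (6)^1 = 24
  constant: -8
Sum = -31104 + 5184 + 2160 - 144 + 24 - 8 = -23888


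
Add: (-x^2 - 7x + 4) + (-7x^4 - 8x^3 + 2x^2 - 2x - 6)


Align terms by degree and add:
  -x^2 - 7x + 4
  -7x^4 - 8x^3 + 2x^2 - 2x - 6
= -7x^4 - 8x^3 + x^2 - 9x - 2


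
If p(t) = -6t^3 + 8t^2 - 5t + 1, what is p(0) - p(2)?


p(0) = 1
p(2) = -25
p(0) - p(2) = 1 + 25 = 26


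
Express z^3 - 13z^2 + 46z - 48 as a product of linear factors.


Try integer roots (divisors of -48). z=2: p(2)=0.
Divide out (z - 2): quotient is z^2 - 11z + 24.
Factor the quadratic: (z - 8)(z - 3)
Result: (z - 2)(z - 8)(z - 3)


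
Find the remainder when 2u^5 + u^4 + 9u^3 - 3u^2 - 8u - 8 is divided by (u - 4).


By the Remainder Theorem, the remainder equals p(4):
  2*(4)^5 = 2048
  1*(4)^4 = 256
  9*(4)^3 = 576
  -3*(4)^2 = -48
  -8*(4)^1 = -32
  constant: -8
Sum: 2048 + 256 + 576 - 48 - 32 - 8 = 2792


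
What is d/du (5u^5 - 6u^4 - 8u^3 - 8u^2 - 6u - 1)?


Apply the power rule term by term:
  d/du(5u^5) = 25u^4
  d/du(-6u^4) = -24u^3
  d/du(-8u^3) = -24u^2
  d/du(-8u^2) = -16u
  d/du(-6u) = -6
  d/du(-1) = 0
p'(u) = 25u^4 - 24u^3 - 24u^2 - 16u - 6


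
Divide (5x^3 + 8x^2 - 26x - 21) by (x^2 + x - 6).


(5x^3 + 8x^2 - 26x - 21) / (x^2 + x - 6)
Step 1: 5x * (x^2 + x - 6) = 5x^3 + 5x^2 - 30x; subtract.
Step 2: 3 * (x^2 + x - 6) = 3x^2 + 3x - 18; subtract.
Quotient: 5x + 3, Remainder: x - 3


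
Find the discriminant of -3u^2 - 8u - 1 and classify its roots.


D = b^2 - 4ac = (-8)^2 - 4(-3)(-1) = 64 - 12 = 52
Since D > 0: two distinct irrational roots


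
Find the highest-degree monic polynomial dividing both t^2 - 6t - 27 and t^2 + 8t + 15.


Factor each:
  t^2 - 6t - 27 = (t + 3)(t - 9)
  t^2 + 8t + 15 = (t + 3)(t + 5)
Common monic factor: t + 3


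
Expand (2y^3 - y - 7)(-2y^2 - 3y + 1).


Distribute each term of the first polynomial:
  (2y^3)(-2y^2 - 3y + 1) = -4y^5 - 6y^4 + 2y^3
  (-y)(-2y^2 - 3y + 1) = 2y^3 + 3y^2 - y
  (-7)(-2y^2 - 3y + 1) = 14y^2 + 21y - 7
Sum: -4y^5 - 6y^4 + 4y^3 + 17y^2 + 20y - 7


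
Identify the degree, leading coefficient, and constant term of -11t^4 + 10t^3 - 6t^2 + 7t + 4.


Highest power of t is 4, with coefficient -11. Constant term is 4.
Degree = 4, leading coefficient = -11, constant term = 4


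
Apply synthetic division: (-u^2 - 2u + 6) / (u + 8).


Synthetic division with c = -8. Coefficients: -1, -2, 6
Bring down -1.
  -1 * -8 = 8; 8 - 2 = 6
  6 * -8 = -48; -48 + 6 = -42
Quotient: -u + 6, Remainder: -42


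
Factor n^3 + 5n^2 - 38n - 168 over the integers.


Try integer roots (divisors of -168). n=-4: p(-4)=0.
Divide out (n + 4): quotient is n^2 + n - 42.
Factor the quadratic: (n + 7)(n - 6)
Result: (n + 4)(n + 7)(n - 6)


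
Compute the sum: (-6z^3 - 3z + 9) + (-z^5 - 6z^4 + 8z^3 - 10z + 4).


Align terms by degree and add:
  -6z^3 - 3z + 9
  -z^5 - 6z^4 + 8z^3 - 10z + 4
= -z^5 - 6z^4 + 2z^3 - 13z + 13


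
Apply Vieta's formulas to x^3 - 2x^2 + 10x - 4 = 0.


Monic cubic x^3+bx^2+cx+d=0: sum=-b, pairwise sum=c, product=-d.
b=-2, c=10, d=-4
r1+r2+r3 = 2
r1r2+r1r3+r2r3 = 10
r1r2r3 = 4


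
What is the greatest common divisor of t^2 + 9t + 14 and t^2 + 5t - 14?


Factor each:
  t^2 + 9t + 14 = (t + 7)(t + 2)
  t^2 + 5t - 14 = (t + 7)(t - 2)
Common monic factor: t + 7


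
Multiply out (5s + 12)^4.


Expand (5s + 12)^4 by repeated multiplication:
  (5s + 12)^2 = 25s^2 + 120s + 144
  (5s + 12)^3 = 125s^3 + 900s^2 + 2160s + 1728
= 625s^4 + 6000s^3 + 21600s^2 + 34560s + 20736


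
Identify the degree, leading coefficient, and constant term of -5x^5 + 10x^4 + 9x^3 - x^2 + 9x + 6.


Highest power of x is 5, with coefficient -5. Constant term is 6.
Degree = 5, leading coefficient = -5, constant term = 6


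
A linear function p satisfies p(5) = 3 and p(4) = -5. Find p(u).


p(u) = mu + b. Using p(5)=3, p(4)=-5:
m = (3 + 5)/(5 - 4) = 8/1 = 8
b = 3 - m*(5) = 3 - 40 = -37
p(u) = 8u - 37


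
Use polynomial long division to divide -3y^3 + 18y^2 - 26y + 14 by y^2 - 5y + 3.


(-3y^3 + 18y^2 - 26y + 14) / (y^2 - 5y + 3)
Step 1: -3y * (y^2 - 5y + 3) = -3y^3 + 15y^2 - 9y; subtract.
Step 2: 3 * (y^2 - 5y + 3) = 3y^2 - 15y + 9; subtract.
Quotient: -3y + 3, Remainder: -2y + 5


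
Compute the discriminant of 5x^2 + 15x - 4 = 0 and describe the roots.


D = b^2 - 4ac = (15)^2 - 4(5)(-4) = 225 + 80 = 305
Since D > 0: two distinct irrational roots


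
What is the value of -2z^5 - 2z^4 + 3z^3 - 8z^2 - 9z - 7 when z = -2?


Using direct substitution:
  -2 * (-2)^5 = 64
  -2 * (-2)^4 = -32
  3 * (-2)^3 = -24
  -8 * (-2)^2 = -32
  -9 * (-2)^1 = 18
  constant: -7
Sum = 64 - 32 - 24 - 32 + 18 - 7 = -13


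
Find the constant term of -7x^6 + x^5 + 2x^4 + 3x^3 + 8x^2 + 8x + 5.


Read off the constant term: 5


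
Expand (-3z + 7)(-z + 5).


Distribute each term of the first polynomial:
  (-3z)(-z + 5) = 3z^2 - 15z
  (7)(-z + 5) = -7z + 35
Sum: 3z^2 - 22z + 35


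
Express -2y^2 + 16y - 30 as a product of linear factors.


Roots satisfy r1 + r2 = -b/a = 8 and r1*r2 = c/a = 15.
So r1 = 3, r2 = 5.
-2y^2 + 16y - 30 = -2(y - r1)(y - r2) = -2(y - 3)(y - 5)


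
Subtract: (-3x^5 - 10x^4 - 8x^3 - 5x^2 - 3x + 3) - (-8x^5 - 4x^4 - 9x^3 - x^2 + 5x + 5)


Distribute the minus sign:
  (-3x^5 - 10x^4 - 8x^3 - 5x^2 - 3x + 3)
- (-8x^5 - 4x^4 - 9x^3 - x^2 + 5x + 5)
Negate second polynomial: 8x^5 + 4x^4 + 9x^3 + x^2 - 5x - 5
Add: 5x^5 - 6x^4 + x^3 - 4x^2 - 8x - 2


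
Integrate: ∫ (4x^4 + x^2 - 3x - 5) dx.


Reverse power rule on each term:
  ∫ 4x^4 dx = (4/5)x^5
  ∫ x^2 dx = (1/3)x^3
  ∫ -3x dx = -(3/2)x^2
  ∫ -5 dx = -5x
F(x) = (4/5)x^5 + (1/3)x^3 - (3/2)x^2 - 5x + C


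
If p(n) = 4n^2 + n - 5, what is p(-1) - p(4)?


p(-1) = -2
p(4) = 63
p(-1) - p(4) = -2 - 63 = -65


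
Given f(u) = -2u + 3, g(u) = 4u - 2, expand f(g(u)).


Substitute g(u) into f:
f(g(u)) = -2*(4u - 2) + 3
Expand and combine: -8u + 7


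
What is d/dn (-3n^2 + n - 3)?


Apply the power rule term by term:
  d/dn(-3n^2) = -6n
  d/dn(n) = 1
  d/dn(-3) = 0
p'(n) = -6n + 1


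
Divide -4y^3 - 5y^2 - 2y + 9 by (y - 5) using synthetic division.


Synthetic division with c = 5. Coefficients: -4, -5, -2, 9
Bring down -4.
  -4 * 5 = -20; -20 - 5 = -25
  -25 * 5 = -125; -125 - 2 = -127
  -127 * 5 = -635; -635 + 9 = -626
Quotient: -4y^2 - 25y - 127, Remainder: -626


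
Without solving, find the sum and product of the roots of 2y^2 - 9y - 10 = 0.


For ay^2+by+c=0: sum = -b/a, product = c/a.
a=2, b=-9, c=-10
Sum = -(-9)/2 = 9/2
Product = (-10)/2 = -5


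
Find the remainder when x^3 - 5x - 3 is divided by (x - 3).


By the Remainder Theorem, the remainder equals p(3):
  1*(3)^3 = 27
  0*(3)^2 = 0
  -5*(3)^1 = -15
  constant: -3
Sum: 27 + 0 - 15 - 3 = 9


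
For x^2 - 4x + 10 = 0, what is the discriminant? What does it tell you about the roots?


D = b^2 - 4ac = (-4)^2 - 4(1)(10) = 16 - 40 = -24
Since D < 0: two complex conjugate roots (no real roots)


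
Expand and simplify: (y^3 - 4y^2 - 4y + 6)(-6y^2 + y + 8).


Distribute each term of the first polynomial:
  (y^3)(-6y^2 + y + 8) = -6y^5 + y^4 + 8y^3
  (-4y^2)(-6y^2 + y + 8) = 24y^4 - 4y^3 - 32y^2
  (-4y)(-6y^2 + y + 8) = 24y^3 - 4y^2 - 32y
  (6)(-6y^2 + y + 8) = -36y^2 + 6y + 48
Sum: -6y^5 + 25y^4 + 28y^3 - 72y^2 - 26y + 48


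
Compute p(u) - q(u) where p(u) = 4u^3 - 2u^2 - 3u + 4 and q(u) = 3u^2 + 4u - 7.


Distribute the minus sign:
  (4u^3 - 2u^2 - 3u + 4)
- (3u^2 + 4u - 7)
Negate second polynomial: -3u^2 - 4u + 7
Add: 4u^3 - 5u^2 - 7u + 11


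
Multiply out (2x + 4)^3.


Expand (2x + 4)^3 by repeated multiplication:
  (2x + 4)^2 = 4x^2 + 16x + 16
= 8x^3 + 48x^2 + 96x + 64


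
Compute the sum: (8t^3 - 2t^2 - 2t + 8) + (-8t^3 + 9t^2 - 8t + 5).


Align terms by degree and add:
  8t^3 - 2t^2 - 2t + 8
  -8t^3 + 9t^2 - 8t + 5
= 7t^2 - 10t + 13


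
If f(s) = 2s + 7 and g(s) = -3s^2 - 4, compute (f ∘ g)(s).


Substitute g(s) into f:
f(g(s)) = 2*(-3s^2 - 4) + 7
Expand and combine: -6s^2 - 1


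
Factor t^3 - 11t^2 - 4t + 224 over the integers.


Try integer roots (divisors of 224). t=-4: p(-4)=0.
Divide out (t + 4): quotient is t^2 - 15t + 56.
Factor the quadratic: (t - 7)(t - 8)
Result: (t + 4)(t - 7)(t - 8)


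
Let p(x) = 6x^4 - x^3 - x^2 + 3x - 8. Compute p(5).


Using direct substitution:
  6 * (5)^4 = 3750
  -1 * (5)^3 = -125
  -1 * (5)^2 = -25
  3 * (5)^1 = 15
  constant: -8
Sum = 3750 - 125 - 25 + 15 - 8 = 3607


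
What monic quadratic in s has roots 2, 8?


p(s) = (s - 2)(s - 8)
Expand: s^2 - 10s + 16


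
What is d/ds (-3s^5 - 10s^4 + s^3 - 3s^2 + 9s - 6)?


Apply the power rule term by term:
  d/ds(-3s^5) = -15s^4
  d/ds(-10s^4) = -40s^3
  d/ds(s^3) = 3s^2
  d/ds(-3s^2) = -6s
  d/ds(9s) = 9
  d/ds(-6) = 0
p'(s) = -15s^4 - 40s^3 + 3s^2 - 6s + 9


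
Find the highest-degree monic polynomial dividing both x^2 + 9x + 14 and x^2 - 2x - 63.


Factor each:
  x^2 + 9x + 14 = (x + 7)(x + 2)
  x^2 - 2x - 63 = (x + 7)(x - 9)
Common monic factor: x + 7


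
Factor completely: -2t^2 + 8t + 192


Roots satisfy r1 + r2 = -b/a = 4 and r1*r2 = c/a = -96.
So r1 = -8, r2 = 12.
-2t^2 + 8t + 192 = -2(t - r1)(t - r2) = -2(t + 8)(t - 12)


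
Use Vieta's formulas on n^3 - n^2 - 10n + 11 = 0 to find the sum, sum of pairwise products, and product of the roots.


Monic cubic n^3+bn^2+cn+d=0: sum=-b, pairwise sum=c, product=-d.
b=-1, c=-10, d=11
r1+r2+r3 = 1
r1r2+r1r3+r2r3 = -10
r1r2r3 = -11


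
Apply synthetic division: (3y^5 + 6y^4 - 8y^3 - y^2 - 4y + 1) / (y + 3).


Synthetic division with c = -3. Coefficients: 3, 6, -8, -1, -4, 1
Bring down 3.
  3 * -3 = -9; -9 + 6 = -3
  -3 * -3 = 9; 9 - 8 = 1
  1 * -3 = -3; -3 - 1 = -4
  -4 * -3 = 12; 12 - 4 = 8
  8 * -3 = -24; -24 + 1 = -23
Quotient: 3y^4 - 3y^3 + y^2 - 4y + 8, Remainder: -23


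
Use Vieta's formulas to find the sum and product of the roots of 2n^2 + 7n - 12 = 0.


For an^2+bn+c=0: sum = -b/a, product = c/a.
a=2, b=7, c=-12
Sum = -(7)/2 = -7/2
Product = (-12)/2 = -6


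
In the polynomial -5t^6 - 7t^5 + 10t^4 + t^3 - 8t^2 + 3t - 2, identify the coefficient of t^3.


Read off the coefficient of t^3: 1


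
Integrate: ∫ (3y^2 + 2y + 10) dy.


Reverse power rule on each term:
  ∫ 3y^2 dy = y^3
  ∫ 2y dy = y^2
  ∫ 10 dy = 10y
F(y) = y^3 + y^2 + 10y + C


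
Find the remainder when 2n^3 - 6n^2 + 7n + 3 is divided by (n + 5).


By the Remainder Theorem, the remainder equals p(-5):
  2*(-5)^3 = -250
  -6*(-5)^2 = -150
  7*(-5)^1 = -35
  constant: 3
Sum: -250 - 150 - 35 + 3 = -432


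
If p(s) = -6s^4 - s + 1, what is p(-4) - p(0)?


p(-4) = -1531
p(0) = 1
p(-4) - p(0) = -1531 - 1 = -1532


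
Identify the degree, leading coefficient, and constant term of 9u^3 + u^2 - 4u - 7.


Highest power of u is 3, with coefficient 9. Constant term is -7.
Degree = 3, leading coefficient = 9, constant term = -7


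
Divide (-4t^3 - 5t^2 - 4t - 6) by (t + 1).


(-4t^3 - 5t^2 - 4t - 6) / (t + 1)
Step 1: -4t^2 * (t + 1) = -4t^3 - 4t^2; subtract.
Step 2: -t * (t + 1) = -t^2 - t; subtract.
Step 3: -3 * (t + 1) = -3t - 3; subtract.
Quotient: -4t^2 - t - 3, Remainder: -3


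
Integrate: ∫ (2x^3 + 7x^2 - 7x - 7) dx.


Reverse power rule on each term:
  ∫ 2x^3 dx = (1/2)x^4
  ∫ 7x^2 dx = (7/3)x^3
  ∫ -7x dx = -(7/2)x^2
  ∫ -7 dx = -7x
F(x) = (1/2)x^4 + (7/3)x^3 - (7/2)x^2 - 7x + C


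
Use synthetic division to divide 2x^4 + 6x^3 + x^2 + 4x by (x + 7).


Synthetic division with c = -7. Coefficients: 2, 6, 1, 4, 0
Bring down 2.
  2 * -7 = -14; -14 + 6 = -8
  -8 * -7 = 56; 56 + 1 = 57
  57 * -7 = -399; -399 + 4 = -395
  -395 * -7 = 2765; 2765 + 0 = 2765
Quotient: 2x^3 - 8x^2 + 57x - 395, Remainder: 2765


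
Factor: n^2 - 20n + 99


Roots satisfy r1 + r2 = -b/a = 20 and r1*r2 = c/a = 99.
So r1 = 11, r2 = 9.
n^2 - 20n + 99 = (n - r1)(n - r2) = (n - 11)(n - 9)


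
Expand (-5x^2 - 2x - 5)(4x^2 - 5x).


Distribute each term of the first polynomial:
  (-5x^2)(4x^2 - 5x) = -20x^4 + 25x^3
  (-2x)(4x^2 - 5x) = -8x^3 + 10x^2
  (-5)(4x^2 - 5x) = -20x^2 + 25x
Sum: -20x^4 + 17x^3 - 10x^2 + 25x


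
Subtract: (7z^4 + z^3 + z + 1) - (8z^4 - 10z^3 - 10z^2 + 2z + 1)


Distribute the minus sign:
  (7z^4 + z^3 + z + 1)
- (8z^4 - 10z^3 - 10z^2 + 2z + 1)
Negate second polynomial: -8z^4 + 10z^3 + 10z^2 - 2z - 1
Add: -z^4 + 11z^3 + 10z^2 - z


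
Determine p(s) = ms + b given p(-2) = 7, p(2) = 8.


p(s) = ms + b. Using p(-2)=7, p(2)=8:
m = (7 - 8)/(-2 - 2) = -1/-4 = 1/4
b = 7 - m*(-2) = 7 + 1/2 = 15/2
p(s) = (1/4)s + (15/2)


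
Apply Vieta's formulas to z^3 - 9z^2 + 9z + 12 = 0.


Monic cubic z^3+bz^2+cz+d=0: sum=-b, pairwise sum=c, product=-d.
b=-9, c=9, d=12
r1+r2+r3 = 9
r1r2+r1r3+r2r3 = 9
r1r2r3 = -12


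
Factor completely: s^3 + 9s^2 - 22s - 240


Try integer roots (divisors of -240). s=-6: p(-6)=0.
Divide out (s + 6): quotient is s^2 + 3s - 40.
Factor the quadratic: (s - 5)(s + 8)
Result: (s + 6)(s - 5)(s + 8)


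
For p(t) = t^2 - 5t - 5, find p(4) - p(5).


p(4) = -9
p(5) = -5
p(4) - p(5) = -9 + 5 = -4


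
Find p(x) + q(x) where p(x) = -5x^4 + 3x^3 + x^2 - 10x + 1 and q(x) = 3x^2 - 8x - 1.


Align terms by degree and add:
  -5x^4 + 3x^3 + x^2 - 10x + 1
+ 3x^2 - 8x - 1
= -5x^4 + 3x^3 + 4x^2 - 18x


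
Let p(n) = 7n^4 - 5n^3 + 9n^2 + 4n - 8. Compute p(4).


Using direct substitution:
  7 * (4)^4 = 1792
  -5 * (4)^3 = -320
  9 * (4)^2 = 144
  4 * (4)^1 = 16
  constant: -8
Sum = 1792 - 320 + 144 + 16 - 8 = 1624


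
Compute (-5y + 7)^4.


Expand (-5y + 7)^4 by repeated multiplication:
  (-5y + 7)^2 = 25y^2 - 70y + 49
  (-5y + 7)^3 = -125y^3 + 525y^2 - 735y + 343
= 625y^4 - 3500y^3 + 7350y^2 - 6860y + 2401


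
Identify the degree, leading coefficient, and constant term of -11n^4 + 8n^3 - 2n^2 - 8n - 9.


Highest power of n is 4, with coefficient -11. Constant term is -9.
Degree = 4, leading coefficient = -11, constant term = -9


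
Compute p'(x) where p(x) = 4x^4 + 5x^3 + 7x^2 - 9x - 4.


Apply the power rule term by term:
  d/dx(4x^4) = 16x^3
  d/dx(5x^3) = 15x^2
  d/dx(7x^2) = 14x
  d/dx(-9x) = -9
  d/dx(-4) = 0
p'(x) = 16x^3 + 15x^2 + 14x - 9


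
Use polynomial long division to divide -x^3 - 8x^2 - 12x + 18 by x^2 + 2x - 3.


(-x^3 - 8x^2 - 12x + 18) / (x^2 + 2x - 3)
Step 1: -x * (x^2 + 2x - 3) = -x^3 - 2x^2 + 3x; subtract.
Step 2: -6 * (x^2 + 2x - 3) = -6x^2 - 12x + 18; subtract.
Quotient: -x - 6, Remainder: -3x


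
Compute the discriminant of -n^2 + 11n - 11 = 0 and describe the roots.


D = b^2 - 4ac = (11)^2 - 4(-1)(-11) = 121 - 44 = 77
Since D > 0: two distinct irrational roots


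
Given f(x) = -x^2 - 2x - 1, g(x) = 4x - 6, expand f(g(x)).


Substitute g(x) into f:
f(g(x)) = -1*(4x - 6)^2 + (-2)*(4x - 6) + (-1)
(4x - 6)^2 = 16x^2 - 48x + 36
Expand and combine: -16x^2 + 40x - 25


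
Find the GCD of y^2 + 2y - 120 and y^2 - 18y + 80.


Factor each:
  y^2 + 2y - 120 = (y - 10)(y + 12)
  y^2 - 18y + 80 = (y - 10)(y - 8)
Common monic factor: y - 10


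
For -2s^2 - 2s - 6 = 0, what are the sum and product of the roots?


For as^2+bs+c=0: sum = -b/a, product = c/a.
a=-2, b=-2, c=-6
Sum = -(-2)/-2 = -1
Product = (-6)/-2 = 3


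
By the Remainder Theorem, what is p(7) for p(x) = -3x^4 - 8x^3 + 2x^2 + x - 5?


By the Remainder Theorem, the remainder equals p(7):
  -3*(7)^4 = -7203
  -8*(7)^3 = -2744
  2*(7)^2 = 98
  1*(7)^1 = 7
  constant: -5
Sum: -7203 - 2744 + 98 + 7 - 5 = -9847


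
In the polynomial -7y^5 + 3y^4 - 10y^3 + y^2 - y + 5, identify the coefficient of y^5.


Read off the coefficient of y^5: -7


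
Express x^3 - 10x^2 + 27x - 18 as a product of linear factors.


Try integer roots (divisors of -18). x=3: p(3)=0.
Divide out (x - 3): quotient is x^2 - 7x + 6.
Factor the quadratic: (x - 1)(x - 6)
Result: (x - 3)(x - 1)(x - 6)


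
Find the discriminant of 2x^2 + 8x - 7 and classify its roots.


D = b^2 - 4ac = (8)^2 - 4(2)(-7) = 64 + 56 = 120
Since D > 0: two distinct irrational roots


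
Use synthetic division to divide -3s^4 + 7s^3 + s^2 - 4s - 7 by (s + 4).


Synthetic division with c = -4. Coefficients: -3, 7, 1, -4, -7
Bring down -3.
  -3 * -4 = 12; 12 + 7 = 19
  19 * -4 = -76; -76 + 1 = -75
  -75 * -4 = 300; 300 - 4 = 296
  296 * -4 = -1184; -1184 - 7 = -1191
Quotient: -3s^3 + 19s^2 - 75s + 296, Remainder: -1191


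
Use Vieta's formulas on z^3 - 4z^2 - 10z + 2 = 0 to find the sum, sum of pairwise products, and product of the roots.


Monic cubic z^3+bz^2+cz+d=0: sum=-b, pairwise sum=c, product=-d.
b=-4, c=-10, d=2
r1+r2+r3 = 4
r1r2+r1r3+r2r3 = -10
r1r2r3 = -2


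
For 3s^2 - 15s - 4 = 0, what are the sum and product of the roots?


For as^2+bs+c=0: sum = -b/a, product = c/a.
a=3, b=-15, c=-4
Sum = -(-15)/3 = 5
Product = (-4)/3 = -4/3


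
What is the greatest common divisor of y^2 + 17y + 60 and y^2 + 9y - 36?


Factor each:
  y^2 + 17y + 60 = (y + 12)(y + 5)
  y^2 + 9y - 36 = (y + 12)(y - 3)
Common monic factor: y + 12


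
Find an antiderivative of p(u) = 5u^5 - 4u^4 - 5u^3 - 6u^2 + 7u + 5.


Reverse power rule on each term:
  ∫ 5u^5 du = (5/6)u^6
  ∫ -4u^4 du = -(4/5)u^5
  ∫ -5u^3 du = -(5/4)u^4
  ∫ -6u^2 du = -2u^3
  ∫ 7u du = (7/2)u^2
  ∫ 5 du = 5u
F(u) = (5/6)u^6 - (4/5)u^5 - (5/4)u^4 - 2u^3 + (7/2)u^2 + 5u + C


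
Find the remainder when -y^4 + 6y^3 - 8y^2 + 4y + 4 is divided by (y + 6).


By the Remainder Theorem, the remainder equals p(-6):
  -1*(-6)^4 = -1296
  6*(-6)^3 = -1296
  -8*(-6)^2 = -288
  4*(-6)^1 = -24
  constant: 4
Sum: -1296 - 1296 - 288 - 24 + 4 = -2900


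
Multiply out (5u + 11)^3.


Expand (5u + 11)^3 by repeated multiplication:
  (5u + 11)^2 = 25u^2 + 110u + 121
= 125u^3 + 825u^2 + 1815u + 1331


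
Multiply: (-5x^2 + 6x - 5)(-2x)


Distribute each term of the first polynomial:
  (-5x^2)(-2x) = 10x^3
  (6x)(-2x) = -12x^2
  (-5)(-2x) = 10x
Sum: 10x^3 - 12x^2 + 10x


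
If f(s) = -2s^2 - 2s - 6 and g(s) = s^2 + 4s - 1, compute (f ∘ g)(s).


Substitute g(s) into f:
f(g(s)) = -2*(s^2 + 4s - 1)^2 + (-2)*(s^2 + 4s - 1) + (-6)
(s^2 + 4s - 1)^2 = s^4 + 8s^3 + 14s^2 - 8s + 1
Expand and combine: -2s^4 - 16s^3 - 30s^2 + 8s - 6


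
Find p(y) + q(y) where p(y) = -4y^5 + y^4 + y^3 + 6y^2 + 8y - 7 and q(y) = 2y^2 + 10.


Align terms by degree and add:
  -4y^5 + y^4 + y^3 + 6y^2 + 8y - 7
+ 2y^2 + 10
= -4y^5 + y^4 + y^3 + 8y^2 + 8y + 3


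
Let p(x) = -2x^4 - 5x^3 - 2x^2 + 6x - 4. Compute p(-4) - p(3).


p(-4) = -252
p(3) = -301
p(-4) - p(3) = -252 + 301 = 49


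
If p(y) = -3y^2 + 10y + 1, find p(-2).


Using direct substitution:
  -3 * (-2)^2 = -12
  10 * (-2)^1 = -20
  constant: 1
Sum = -12 - 20 + 1 = -31


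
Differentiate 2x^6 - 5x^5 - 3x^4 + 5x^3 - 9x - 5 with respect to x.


Apply the power rule term by term:
  d/dx(2x^6) = 12x^5
  d/dx(-5x^5) = -25x^4
  d/dx(-3x^4) = -12x^3
  d/dx(5x^3) = 15x^2
  d/dx(-9x) = -9
  d/dx(-5) = 0
p'(x) = 12x^5 - 25x^4 - 12x^3 + 15x^2 - 9


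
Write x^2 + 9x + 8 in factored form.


Roots satisfy r1 + r2 = -b/a = -9 and r1*r2 = c/a = 8.
So r1 = -8, r2 = -1.
x^2 + 9x + 8 = (x - r1)(x - r2) = (x + 8)(x + 1)


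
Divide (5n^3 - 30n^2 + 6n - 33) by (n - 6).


(5n^3 - 30n^2 + 6n - 33) / (n - 6)
Step 1: 5n^2 * (n - 6) = 5n^3 - 30n^2; subtract.
Step 2: 0 * (n - 6) = 0; subtract.
Step 3: 6 * (n - 6) = 6n - 36; subtract.
Quotient: 5n^2 + 6, Remainder: 3


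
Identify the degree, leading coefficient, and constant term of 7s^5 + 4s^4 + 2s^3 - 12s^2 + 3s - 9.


Highest power of s is 5, with coefficient 7. Constant term is -9.
Degree = 5, leading coefficient = 7, constant term = -9


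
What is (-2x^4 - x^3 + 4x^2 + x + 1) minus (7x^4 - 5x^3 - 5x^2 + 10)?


Distribute the minus sign:
  (-2x^4 - x^3 + 4x^2 + x + 1)
- (7x^4 - 5x^3 - 5x^2 + 10)
Negate second polynomial: -7x^4 + 5x^3 + 5x^2 - 10
Add: -9x^4 + 4x^3 + 9x^2 + x - 9


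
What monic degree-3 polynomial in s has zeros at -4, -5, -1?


p(s) = (s + 4)(s + 5)(s + 1)
Expand: s^3 + 10s^2 + 29s + 20


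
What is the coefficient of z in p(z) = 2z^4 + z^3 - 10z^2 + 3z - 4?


Read off the coefficient of z: 3


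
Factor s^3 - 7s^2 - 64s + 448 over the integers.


Try integer roots (divisors of 448). s=-8: p(-8)=0.
Divide out (s + 8): quotient is s^2 - 15s + 56.
Factor the quadratic: (s - 8)(s - 7)
Result: (s + 8)(s - 8)(s - 7)


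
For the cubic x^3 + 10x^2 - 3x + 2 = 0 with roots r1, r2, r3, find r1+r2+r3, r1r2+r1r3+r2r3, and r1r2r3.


Monic cubic x^3+bx^2+cx+d=0: sum=-b, pairwise sum=c, product=-d.
b=10, c=-3, d=2
r1+r2+r3 = -10
r1r2+r1r3+r2r3 = -3
r1r2r3 = -2


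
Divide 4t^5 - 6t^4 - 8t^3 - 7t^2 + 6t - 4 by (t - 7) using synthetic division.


Synthetic division with c = 7. Coefficients: 4, -6, -8, -7, 6, -4
Bring down 4.
  4 * 7 = 28; 28 - 6 = 22
  22 * 7 = 154; 154 - 8 = 146
  146 * 7 = 1022; 1022 - 7 = 1015
  1015 * 7 = 7105; 7105 + 6 = 7111
  7111 * 7 = 49777; 49777 - 4 = 49773
Quotient: 4t^4 + 22t^3 + 146t^2 + 1015t + 7111, Remainder: 49773


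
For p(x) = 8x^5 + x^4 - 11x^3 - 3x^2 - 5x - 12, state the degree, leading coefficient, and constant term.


Highest power of x is 5, with coefficient 8. Constant term is -12.
Degree = 5, leading coefficient = 8, constant term = -12


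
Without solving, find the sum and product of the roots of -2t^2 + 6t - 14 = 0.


For at^2+bt+c=0: sum = -b/a, product = c/a.
a=-2, b=6, c=-14
Sum = -(6)/-2 = 3
Product = (-14)/-2 = 7


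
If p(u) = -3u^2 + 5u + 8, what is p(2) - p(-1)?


p(2) = 6
p(-1) = 0
p(2) - p(-1) = 6 = 6


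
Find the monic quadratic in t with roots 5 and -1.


p(t) = (t - 5)(t + 1)
Expand: t^2 - 4t - 5


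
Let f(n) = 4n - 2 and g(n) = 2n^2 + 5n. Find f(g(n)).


Substitute g(n) into f:
f(g(n)) = 4*(2n^2 + 5n) + (-2)
Expand and combine: 8n^2 + 20n - 2


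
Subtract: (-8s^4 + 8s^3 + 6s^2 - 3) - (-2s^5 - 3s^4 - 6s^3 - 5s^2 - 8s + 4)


Distribute the minus sign:
  (-8s^4 + 8s^3 + 6s^2 - 3)
- (-2s^5 - 3s^4 - 6s^3 - 5s^2 - 8s + 4)
Negate second polynomial: 2s^5 + 3s^4 + 6s^3 + 5s^2 + 8s - 4
Add: 2s^5 - 5s^4 + 14s^3 + 11s^2 + 8s - 7


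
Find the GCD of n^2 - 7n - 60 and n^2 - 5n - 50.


Factor each:
  n^2 - 7n - 60 = (n + 5)(n - 12)
  n^2 - 5n - 50 = (n + 5)(n - 10)
Common monic factor: n + 5


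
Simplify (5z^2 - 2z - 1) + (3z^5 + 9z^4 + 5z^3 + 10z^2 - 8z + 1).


Align terms by degree and add:
  5z^2 - 2z - 1
+ 3z^5 + 9z^4 + 5z^3 + 10z^2 - 8z + 1
= 3z^5 + 9z^4 + 5z^3 + 15z^2 - 10z


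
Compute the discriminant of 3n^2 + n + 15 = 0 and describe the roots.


D = b^2 - 4ac = (1)^2 - 4(3)(15) = 1 - 180 = -179
Since D < 0: two complex conjugate roots (no real roots)


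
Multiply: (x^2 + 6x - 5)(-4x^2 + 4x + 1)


Distribute each term of the first polynomial:
  (x^2)(-4x^2 + 4x + 1) = -4x^4 + 4x^3 + x^2
  (6x)(-4x^2 + 4x + 1) = -24x^3 + 24x^2 + 6x
  (-5)(-4x^2 + 4x + 1) = 20x^2 - 20x - 5
Sum: -4x^4 - 20x^3 + 45x^2 - 14x - 5


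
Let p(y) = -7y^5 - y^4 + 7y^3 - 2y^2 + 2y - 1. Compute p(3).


Using direct substitution:
  -7 * (3)^5 = -1701
  -1 * (3)^4 = -81
  7 * (3)^3 = 189
  -2 * (3)^2 = -18
  2 * (3)^1 = 6
  constant: -1
Sum = -1701 - 81 + 189 - 18 + 6 - 1 = -1606


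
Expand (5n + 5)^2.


Expand (5n + 5)^2 by repeated multiplication:
= 25n^2 + 50n + 25


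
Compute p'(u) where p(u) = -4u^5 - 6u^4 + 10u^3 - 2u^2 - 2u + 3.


Apply the power rule term by term:
  d/du(-4u^5) = -20u^4
  d/du(-6u^4) = -24u^3
  d/du(10u^3) = 30u^2
  d/du(-2u^2) = -4u
  d/du(-2u) = -2
  d/du(3) = 0
p'(u) = -20u^4 - 24u^3 + 30u^2 - 4u - 2


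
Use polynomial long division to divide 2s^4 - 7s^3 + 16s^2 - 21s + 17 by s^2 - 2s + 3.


(2s^4 - 7s^3 + 16s^2 - 21s + 17) / (s^2 - 2s + 3)
Step 1: 2s^2 * (s^2 - 2s + 3) = 2s^4 - 4s^3 + 6s^2; subtract.
Step 2: -3s * (s^2 - 2s + 3) = -3s^3 + 6s^2 - 9s; subtract.
Step 3: 4 * (s^2 - 2s + 3) = 4s^2 - 8s + 12; subtract.
Quotient: 2s^2 - 3s + 4, Remainder: -4s + 5


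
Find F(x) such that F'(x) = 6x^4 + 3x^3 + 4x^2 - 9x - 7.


Reverse power rule on each term:
  ∫ 6x^4 dx = (6/5)x^5
  ∫ 3x^3 dx = (3/4)x^4
  ∫ 4x^2 dx = (4/3)x^3
  ∫ -9x dx = -(9/2)x^2
  ∫ -7 dx = -7x
F(x) = (6/5)x^5 + (3/4)x^4 + (4/3)x^3 - (9/2)x^2 - 7x + C


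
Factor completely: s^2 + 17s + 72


Roots satisfy r1 + r2 = -b/a = -17 and r1*r2 = c/a = 72.
So r1 = -8, r2 = -9.
s^2 + 17s + 72 = (s - r1)(s - r2) = (s + 8)(s + 9)


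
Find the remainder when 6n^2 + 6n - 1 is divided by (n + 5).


By the Remainder Theorem, the remainder equals p(-5):
  6*(-5)^2 = 150
  6*(-5)^1 = -30
  constant: -1
Sum: 150 - 30 - 1 = 119


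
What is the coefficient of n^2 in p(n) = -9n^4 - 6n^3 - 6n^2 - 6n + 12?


Read off the coefficient of n^2: -6


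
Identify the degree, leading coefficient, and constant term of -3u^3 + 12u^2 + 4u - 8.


Highest power of u is 3, with coefficient -3. Constant term is -8.
Degree = 3, leading coefficient = -3, constant term = -8


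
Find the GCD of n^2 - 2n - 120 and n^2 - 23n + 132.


Factor each:
  n^2 - 2n - 120 = (n - 12)(n + 10)
  n^2 - 23n + 132 = (n - 12)(n - 11)
Common monic factor: n - 12


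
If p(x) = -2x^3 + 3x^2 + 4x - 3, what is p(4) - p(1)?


p(4) = -67
p(1) = 2
p(4) - p(1) = -67 - 2 = -69


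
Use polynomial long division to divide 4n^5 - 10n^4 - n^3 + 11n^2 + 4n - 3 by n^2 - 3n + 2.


(4n^5 - 10n^4 - n^3 + 11n^2 + 4n - 3) / (n^2 - 3n + 2)
Step 1: 4n^3 * (n^2 - 3n + 2) = 4n^5 - 12n^4 + 8n^3; subtract.
Step 2: 2n^2 * (n^2 - 3n + 2) = 2n^4 - 6n^3 + 4n^2; subtract.
Step 3: -3n * (n^2 - 3n + 2) = -3n^3 + 9n^2 - 6n; subtract.
Step 4: -2 * (n^2 - 3n + 2) = -2n^2 + 6n - 4; subtract.
Quotient: 4n^3 + 2n^2 - 3n - 2, Remainder: 4n + 1


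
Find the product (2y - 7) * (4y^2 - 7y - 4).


Distribute each term of the first polynomial:
  (2y)(4y^2 - 7y - 4) = 8y^3 - 14y^2 - 8y
  (-7)(4y^2 - 7y - 4) = -28y^2 + 49y + 28
Sum: 8y^3 - 42y^2 + 41y + 28


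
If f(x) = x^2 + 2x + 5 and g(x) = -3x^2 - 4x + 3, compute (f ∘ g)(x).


Substitute g(x) into f:
f(g(x)) = 1*(-3x^2 - 4x + 3)^2 + 2*(-3x^2 - 4x + 3) + 5
(-3x^2 - 4x + 3)^2 = 9x^4 + 24x^3 - 2x^2 - 24x + 9
Expand and combine: 9x^4 + 24x^3 - 8x^2 - 32x + 20


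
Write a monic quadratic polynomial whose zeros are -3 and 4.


p(y) = (y + 3)(y - 4)
Expand: y^2 - y - 12


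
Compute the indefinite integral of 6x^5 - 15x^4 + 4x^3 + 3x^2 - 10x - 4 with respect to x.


Reverse power rule on each term:
  ∫ 6x^5 dx = x^6
  ∫ -15x^4 dx = -3x^5
  ∫ 4x^3 dx = x^4
  ∫ 3x^2 dx = x^3
  ∫ -10x dx = -5x^2
  ∫ -4 dx = -4x
F(x) = x^6 - 3x^5 + x^4 + x^3 - 5x^2 - 4x + C


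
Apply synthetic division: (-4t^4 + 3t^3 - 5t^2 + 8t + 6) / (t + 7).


Synthetic division with c = -7. Coefficients: -4, 3, -5, 8, 6
Bring down -4.
  -4 * -7 = 28; 28 + 3 = 31
  31 * -7 = -217; -217 - 5 = -222
  -222 * -7 = 1554; 1554 + 8 = 1562
  1562 * -7 = -10934; -10934 + 6 = -10928
Quotient: -4t^3 + 31t^2 - 222t + 1562, Remainder: -10928


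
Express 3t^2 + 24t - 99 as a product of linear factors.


Roots satisfy r1 + r2 = -b/a = -8 and r1*r2 = c/a = -33.
So r1 = 3, r2 = -11.
3t^2 + 24t - 99 = 3(t - r1)(t - r2) = 3(t - 3)(t + 11)


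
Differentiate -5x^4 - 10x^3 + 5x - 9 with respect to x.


Apply the power rule term by term:
  d/dx(-5x^4) = -20x^3
  d/dx(-10x^3) = -30x^2
  d/dx(5x) = 5
  d/dx(-9) = 0
p'(x) = -20x^3 - 30x^2 + 5


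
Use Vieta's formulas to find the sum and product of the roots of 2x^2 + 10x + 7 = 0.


For ax^2+bx+c=0: sum = -b/a, product = c/a.
a=2, b=10, c=7
Sum = -(10)/2 = -5
Product = (7)/2 = 7/2


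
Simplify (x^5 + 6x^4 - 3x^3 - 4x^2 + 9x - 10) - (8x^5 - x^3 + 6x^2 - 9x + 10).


Distribute the minus sign:
  (x^5 + 6x^4 - 3x^3 - 4x^2 + 9x - 10)
- (8x^5 - x^3 + 6x^2 - 9x + 10)
Negate second polynomial: -8x^5 + x^3 - 6x^2 + 9x - 10
Add: -7x^5 + 6x^4 - 2x^3 - 10x^2 + 18x - 20


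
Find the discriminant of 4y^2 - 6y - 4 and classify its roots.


D = b^2 - 4ac = (-6)^2 - 4(4)(-4) = 36 + 64 = 100
Since D > 0: two distinct rational roots


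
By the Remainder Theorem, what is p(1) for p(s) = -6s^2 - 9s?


By the Remainder Theorem, the remainder equals p(1):
  -6*(1)^2 = -6
  -9*(1)^1 = -9
  constant: 0
Sum: -6 - 9 + 0 = -15


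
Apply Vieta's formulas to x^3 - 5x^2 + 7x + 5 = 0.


Monic cubic x^3+bx^2+cx+d=0: sum=-b, pairwise sum=c, product=-d.
b=-5, c=7, d=5
r1+r2+r3 = 5
r1r2+r1r3+r2r3 = 7
r1r2r3 = -5


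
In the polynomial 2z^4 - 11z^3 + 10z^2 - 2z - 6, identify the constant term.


Read off the constant term: -6


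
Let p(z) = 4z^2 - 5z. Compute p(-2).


Using direct substitution:
  4 * (-2)^2 = 16
  -5 * (-2)^1 = 10
  constant: 0
Sum = 16 + 10 + 0 = 26


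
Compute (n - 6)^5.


Expand (n - 6)^5 by repeated multiplication:
  (n - 6)^2 = n^2 - 12n + 36
  (n - 6)^3 = n^3 - 18n^2 + 108n - 216
  (n - 6)^4 = n^4 - 24n^3 + 216n^2 - 864n + 1296
= n^5 - 30n^4 + 360n^3 - 2160n^2 + 6480n - 7776


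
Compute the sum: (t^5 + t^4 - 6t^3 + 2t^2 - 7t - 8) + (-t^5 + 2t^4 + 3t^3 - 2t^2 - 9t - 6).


Align terms by degree and add:
  t^5 + t^4 - 6t^3 + 2t^2 - 7t - 8
  -t^5 + 2t^4 + 3t^3 - 2t^2 - 9t - 6
= 3t^4 - 3t^3 - 16t - 14


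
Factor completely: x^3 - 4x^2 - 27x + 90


Try integer roots (divisors of 90). x=-5: p(-5)=0.
Divide out (x + 5): quotient is x^2 - 9x + 18.
Factor the quadratic: (x - 3)(x - 6)
Result: (x + 5)(x - 3)(x - 6)


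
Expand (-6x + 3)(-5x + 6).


Distribute each term of the first polynomial:
  (-6x)(-5x + 6) = 30x^2 - 36x
  (3)(-5x + 6) = -15x + 18
Sum: 30x^2 - 51x + 18


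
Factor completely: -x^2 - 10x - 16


Roots satisfy r1 + r2 = -b/a = -10 and r1*r2 = c/a = 16.
So r1 = -8, r2 = -2.
-x^2 - 10x - 16 = -(x - r1)(x - r2) = -(x + 8)(x + 2)


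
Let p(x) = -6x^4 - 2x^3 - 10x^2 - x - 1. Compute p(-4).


Using direct substitution:
  -6 * (-4)^4 = -1536
  -2 * (-4)^3 = 128
  -10 * (-4)^2 = -160
  -1 * (-4)^1 = 4
  constant: -1
Sum = -1536 + 128 - 160 + 4 - 1 = -1565


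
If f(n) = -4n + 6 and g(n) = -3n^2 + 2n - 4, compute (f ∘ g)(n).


Substitute g(n) into f:
f(g(n)) = -4*(-3n^2 + 2n - 4) + 6
Expand and combine: 12n^2 - 8n + 22


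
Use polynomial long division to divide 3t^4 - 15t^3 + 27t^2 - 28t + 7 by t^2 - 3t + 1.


(3t^4 - 15t^3 + 27t^2 - 28t + 7) / (t^2 - 3t + 1)
Step 1: 3t^2 * (t^2 - 3t + 1) = 3t^4 - 9t^3 + 3t^2; subtract.
Step 2: -6t * (t^2 - 3t + 1) = -6t^3 + 18t^2 - 6t; subtract.
Step 3: 6 * (t^2 - 3t + 1) = 6t^2 - 18t + 6; subtract.
Quotient: 3t^2 - 6t + 6, Remainder: -4t + 1


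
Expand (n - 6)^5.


Expand (n - 6)^5 by repeated multiplication:
  (n - 6)^2 = n^2 - 12n + 36
  (n - 6)^3 = n^3 - 18n^2 + 108n - 216
  (n - 6)^4 = n^4 - 24n^3 + 216n^2 - 864n + 1296
= n^5 - 30n^4 + 360n^3 - 2160n^2 + 6480n - 7776


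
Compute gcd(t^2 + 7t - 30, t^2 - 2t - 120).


Factor each:
  t^2 + 7t - 30 = (t + 10)(t - 3)
  t^2 - 2t - 120 = (t + 10)(t - 12)
Common monic factor: t + 10


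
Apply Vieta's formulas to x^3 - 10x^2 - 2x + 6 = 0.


Monic cubic x^3+bx^2+cx+d=0: sum=-b, pairwise sum=c, product=-d.
b=-10, c=-2, d=6
r1+r2+r3 = 10
r1r2+r1r3+r2r3 = -2
r1r2r3 = -6


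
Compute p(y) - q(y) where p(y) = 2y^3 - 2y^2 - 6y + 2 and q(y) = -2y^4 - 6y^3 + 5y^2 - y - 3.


Distribute the minus sign:
  (2y^3 - 2y^2 - 6y + 2)
- (-2y^4 - 6y^3 + 5y^2 - y - 3)
Negate second polynomial: 2y^4 + 6y^3 - 5y^2 + y + 3
Add: 2y^4 + 8y^3 - 7y^2 - 5y + 5


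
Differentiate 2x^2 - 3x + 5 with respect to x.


Apply the power rule term by term:
  d/dx(2x^2) = 4x
  d/dx(-3x) = -3
  d/dx(5) = 0
p'(x) = 4x - 3


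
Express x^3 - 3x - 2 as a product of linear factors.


Try integer roots (divisors of -2). x=-1: p(-1)=0.
Divide out (x + 1): quotient is x^2 - x - 2.
Factor the quadratic: (x - 2)(x + 1)
Result: (x + 1)(x - 2)(x + 1)


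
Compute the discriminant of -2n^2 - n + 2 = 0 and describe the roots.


D = b^2 - 4ac = (-1)^2 - 4(-2)(2) = 1 + 16 = 17
Since D > 0: two distinct irrational roots


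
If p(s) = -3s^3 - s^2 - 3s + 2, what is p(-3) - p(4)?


p(-3) = 83
p(4) = -218
p(-3) - p(4) = 83 + 218 = 301


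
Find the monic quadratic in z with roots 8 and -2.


p(z) = (z - 8)(z + 2)
Expand: z^2 - 6z - 16


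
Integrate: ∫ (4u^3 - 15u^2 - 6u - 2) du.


Reverse power rule on each term:
  ∫ 4u^3 du = u^4
  ∫ -15u^2 du = -5u^3
  ∫ -6u du = -3u^2
  ∫ -2 du = -2u
F(u) = u^4 - 5u^3 - 3u^2 - 2u + C


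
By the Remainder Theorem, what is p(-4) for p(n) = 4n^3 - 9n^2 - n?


By the Remainder Theorem, the remainder equals p(-4):
  4*(-4)^3 = -256
  -9*(-4)^2 = -144
  -1*(-4)^1 = 4
  constant: 0
Sum: -256 - 144 + 4 + 0 = -396


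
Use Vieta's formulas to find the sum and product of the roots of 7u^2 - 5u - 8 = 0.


For au^2+bu+c=0: sum = -b/a, product = c/a.
a=7, b=-5, c=-8
Sum = -(-5)/7 = 5/7
Product = (-8)/7 = -8/7


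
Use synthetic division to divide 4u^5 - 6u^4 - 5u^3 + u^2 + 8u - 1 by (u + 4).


Synthetic division with c = -4. Coefficients: 4, -6, -5, 1, 8, -1
Bring down 4.
  4 * -4 = -16; -16 - 6 = -22
  -22 * -4 = 88; 88 - 5 = 83
  83 * -4 = -332; -332 + 1 = -331
  -331 * -4 = 1324; 1324 + 8 = 1332
  1332 * -4 = -5328; -5328 - 1 = -5329
Quotient: 4u^4 - 22u^3 + 83u^2 - 331u + 1332, Remainder: -5329


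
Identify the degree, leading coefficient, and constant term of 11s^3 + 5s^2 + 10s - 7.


Highest power of s is 3, with coefficient 11. Constant term is -7.
Degree = 3, leading coefficient = 11, constant term = -7
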